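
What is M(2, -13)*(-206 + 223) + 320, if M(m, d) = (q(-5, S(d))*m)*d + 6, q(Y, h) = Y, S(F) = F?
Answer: 2632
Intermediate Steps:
M(m, d) = 6 - 5*d*m (M(m, d) = (-5*m)*d + 6 = -5*d*m + 6 = 6 - 5*d*m)
M(2, -13)*(-206 + 223) + 320 = (6 - 5*(-13)*2)*(-206 + 223) + 320 = (6 + 130)*17 + 320 = 136*17 + 320 = 2312 + 320 = 2632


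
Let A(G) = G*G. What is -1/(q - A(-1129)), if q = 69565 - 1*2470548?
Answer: 1/3675624 ≈ 2.7206e-7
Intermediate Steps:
A(G) = G²
q = -2400983 (q = 69565 - 2470548 = -2400983)
-1/(q - A(-1129)) = -1/(-2400983 - 1*(-1129)²) = -1/(-2400983 - 1*1274641) = -1/(-2400983 - 1274641) = -1/(-3675624) = -1*(-1/3675624) = 1/3675624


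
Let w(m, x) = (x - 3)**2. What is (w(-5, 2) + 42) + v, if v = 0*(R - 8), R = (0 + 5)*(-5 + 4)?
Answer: 43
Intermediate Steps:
R = -5 (R = 5*(-1) = -5)
v = 0 (v = 0*(-5 - 8) = 0*(-13) = 0)
w(m, x) = (-3 + x)**2
(w(-5, 2) + 42) + v = ((-3 + 2)**2 + 42) + 0 = ((-1)**2 + 42) + 0 = (1 + 42) + 0 = 43 + 0 = 43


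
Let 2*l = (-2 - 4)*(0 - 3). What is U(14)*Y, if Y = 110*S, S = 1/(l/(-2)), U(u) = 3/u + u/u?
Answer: -1870/63 ≈ -29.683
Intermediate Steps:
l = 9 (l = ((-2 - 4)*(0 - 3))/2 = (-6*(-3))/2 = (1/2)*18 = 9)
U(u) = 1 + 3/u (U(u) = 3/u + 1 = 1 + 3/u)
S = -2/9 (S = 1/(9/(-2)) = 1/(9*(-1/2)) = 1/(-9/2) = -2/9 ≈ -0.22222)
Y = -220/9 (Y = 110*(-2/9) = -220/9 ≈ -24.444)
U(14)*Y = ((3 + 14)/14)*(-220/9) = ((1/14)*17)*(-220/9) = (17/14)*(-220/9) = -1870/63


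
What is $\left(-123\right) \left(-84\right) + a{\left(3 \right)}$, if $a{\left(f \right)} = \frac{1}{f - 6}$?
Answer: $\frac{30995}{3} \approx 10332.0$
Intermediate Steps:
$a{\left(f \right)} = \frac{1}{-6 + f}$
$\left(-123\right) \left(-84\right) + a{\left(3 \right)} = \left(-123\right) \left(-84\right) + \frac{1}{-6 + 3} = 10332 + \frac{1}{-3} = 10332 - \frac{1}{3} = \frac{30995}{3}$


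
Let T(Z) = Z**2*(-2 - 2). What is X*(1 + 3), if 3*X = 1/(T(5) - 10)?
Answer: -2/165 ≈ -0.012121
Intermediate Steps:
T(Z) = -4*Z**2 (T(Z) = Z**2*(-4) = -4*Z**2)
X = -1/330 (X = 1/(3*(-4*5**2 - 10)) = 1/(3*(-4*25 - 10)) = 1/(3*(-100 - 10)) = (1/3)/(-110) = (1/3)*(-1/110) = -1/330 ≈ -0.0030303)
X*(1 + 3) = -(1 + 3)/330 = -1/330*4 = -2/165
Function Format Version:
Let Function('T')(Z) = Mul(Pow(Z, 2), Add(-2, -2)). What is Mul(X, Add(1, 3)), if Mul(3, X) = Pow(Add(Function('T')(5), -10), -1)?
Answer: Rational(-2, 165) ≈ -0.012121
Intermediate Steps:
Function('T')(Z) = Mul(-4, Pow(Z, 2)) (Function('T')(Z) = Mul(Pow(Z, 2), -4) = Mul(-4, Pow(Z, 2)))
X = Rational(-1, 330) (X = Mul(Rational(1, 3), Pow(Add(Mul(-4, Pow(5, 2)), -10), -1)) = Mul(Rational(1, 3), Pow(Add(Mul(-4, 25), -10), -1)) = Mul(Rational(1, 3), Pow(Add(-100, -10), -1)) = Mul(Rational(1, 3), Pow(-110, -1)) = Mul(Rational(1, 3), Rational(-1, 110)) = Rational(-1, 330) ≈ -0.0030303)
Mul(X, Add(1, 3)) = Mul(Rational(-1, 330), Add(1, 3)) = Mul(Rational(-1, 330), 4) = Rational(-2, 165)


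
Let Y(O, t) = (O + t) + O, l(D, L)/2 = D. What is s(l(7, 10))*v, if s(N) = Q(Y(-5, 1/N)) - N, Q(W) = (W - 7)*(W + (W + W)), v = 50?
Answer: 2402125/98 ≈ 24511.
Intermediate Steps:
l(D, L) = 2*D
Y(O, t) = t + 2*O
Q(W) = 3*W*(-7 + W) (Q(W) = (-7 + W)*(W + 2*W) = (-7 + W)*(3*W) = 3*W*(-7 + W))
s(N) = -N + 3*(-17 + 1/N)*(-10 + 1/N) (s(N) = 3*(1/N + 2*(-5))*(-7 + (1/N + 2*(-5))) - N = 3*(1/N - 10)*(-7 + (1/N - 10)) - N = 3*(-10 + 1/N)*(-7 + (-10 + 1/N)) - N = 3*(-10 + 1/N)*(-17 + 1/N) - N = 3*(-17 + 1/N)*(-10 + 1/N) - N = -N + 3*(-17 + 1/N)*(-10 + 1/N))
s(l(7, 10))*v = (510 - 2*7 - 81/(2*7) + 3/(2*7)²)*50 = (510 - 1*14 - 81/14 + 3/14²)*50 = (510 - 14 - 81*1/14 + 3*(1/196))*50 = (510 - 14 - 81/14 + 3/196)*50 = (96085/196)*50 = 2402125/98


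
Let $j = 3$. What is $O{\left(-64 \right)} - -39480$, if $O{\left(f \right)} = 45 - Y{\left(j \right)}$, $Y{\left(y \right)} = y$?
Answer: $39522$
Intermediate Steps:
$O{\left(f \right)} = 42$ ($O{\left(f \right)} = 45 - 3 = 42$)
$O{\left(-64 \right)} - -39480 = 42 - -39480 = 42 + 39480 = 39522$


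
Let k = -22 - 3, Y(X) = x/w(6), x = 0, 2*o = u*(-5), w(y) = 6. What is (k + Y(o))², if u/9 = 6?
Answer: 625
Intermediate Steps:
u = 54 (u = 9*6 = 54)
o = -135 (o = (54*(-5))/2 = (½)*(-270) = -135)
Y(X) = 0 (Y(X) = 0/6 = 0*(⅙) = 0)
k = -25
(k + Y(o))² = (-25 + 0)² = (-25)² = 625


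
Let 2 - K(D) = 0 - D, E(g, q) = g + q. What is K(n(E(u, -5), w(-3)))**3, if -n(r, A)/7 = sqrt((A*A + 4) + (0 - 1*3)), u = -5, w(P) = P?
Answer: 2948 - 3514*sqrt(10) ≈ -8164.2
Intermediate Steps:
n(r, A) = -7*sqrt(1 + A**2) (n(r, A) = -7*sqrt((A*A + 4) + (0 - 1*3)) = -7*sqrt((A**2 + 4) + (0 - 3)) = -7*sqrt((4 + A**2) - 3) = -7*sqrt(1 + A**2))
K(D) = 2 + D (K(D) = 2 - (0 - D) = 2 - (-1)*D = 2 + D)
K(n(E(u, -5), w(-3)))**3 = (2 - 7*sqrt(1 + (-3)**2))**3 = (2 - 7*sqrt(1 + 9))**3 = (2 - 7*sqrt(10))**3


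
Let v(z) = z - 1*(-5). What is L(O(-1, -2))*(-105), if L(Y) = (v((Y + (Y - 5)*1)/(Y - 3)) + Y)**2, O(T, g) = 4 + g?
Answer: -6720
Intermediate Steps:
v(z) = 5 + z (v(z) = z + 5 = 5 + z)
L(Y) = (5 + Y + (-5 + 2*Y)/(-3 + Y))**2 (L(Y) = ((5 + (Y + (Y - 5)*1)/(Y - 3)) + Y)**2 = ((5 + (Y + (-5 + Y)*1)/(-3 + Y)) + Y)**2 = ((5 + (Y + (-5 + Y))/(-3 + Y)) + Y)**2 = ((5 + (-5 + 2*Y)/(-3 + Y)) + Y)**2 = (5 + Y + (-5 + 2*Y)/(-3 + Y))**2)
L(O(-1, -2))*(-105) = ((-20 + (4 - 2)**2 + 4*(4 - 2))**2/(-3 + (4 - 2))**2)*(-105) = ((-20 + 2**2 + 4*2)**2/(-3 + 2)**2)*(-105) = ((-20 + 4 + 8)**2/(-1)**2)*(-105) = (1*(-8)**2)*(-105) = (1*64)*(-105) = 64*(-105) = -6720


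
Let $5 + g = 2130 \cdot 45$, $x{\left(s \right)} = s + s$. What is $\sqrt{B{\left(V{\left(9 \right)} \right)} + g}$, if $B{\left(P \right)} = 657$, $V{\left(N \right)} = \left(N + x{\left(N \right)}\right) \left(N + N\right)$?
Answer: $\sqrt{96502} \approx 310.65$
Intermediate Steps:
$x{\left(s \right)} = 2 s$
$V{\left(N \right)} = 6 N^{2}$ ($V{\left(N \right)} = \left(N + 2 N\right) \left(N + N\right) = 3 N 2 N = 6 N^{2}$)
$g = 95845$ ($g = -5 + 2130 \cdot 45 = -5 + 95850 = 95845$)
$\sqrt{B{\left(V{\left(9 \right)} \right)} + g} = \sqrt{657 + 95845} = \sqrt{96502}$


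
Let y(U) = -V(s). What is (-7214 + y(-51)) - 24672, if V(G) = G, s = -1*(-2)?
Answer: -31888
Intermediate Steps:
s = 2
y(U) = -2 (y(U) = -1*2 = -2)
(-7214 + y(-51)) - 24672 = (-7214 - 2) - 24672 = -7216 - 24672 = -31888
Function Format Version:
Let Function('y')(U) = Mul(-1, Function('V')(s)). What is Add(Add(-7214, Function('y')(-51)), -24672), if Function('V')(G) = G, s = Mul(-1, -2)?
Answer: -31888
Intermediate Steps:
s = 2
Function('y')(U) = -2 (Function('y')(U) = Mul(-1, 2) = -2)
Add(Add(-7214, Function('y')(-51)), -24672) = Add(Add(-7214, -2), -24672) = Add(-7216, -24672) = -31888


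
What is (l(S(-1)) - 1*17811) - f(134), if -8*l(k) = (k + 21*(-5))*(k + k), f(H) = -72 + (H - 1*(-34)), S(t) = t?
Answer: -35867/2 ≈ -17934.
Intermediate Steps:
f(H) = -38 + H (f(H) = -72 + (H + 34) = -72 + (34 + H) = -38 + H)
l(k) = -k*(-105 + k)/4 (l(k) = -(k + 21*(-5))*(k + k)/8 = -(k - 105)*2*k/8 = -(-105 + k)*2*k/8 = -k*(-105 + k)/4)
(l(S(-1)) - 1*17811) - f(134) = ((¼)*(-1)*(105 - 1*(-1)) - 1*17811) - (-38 + 134) = ((¼)*(-1)*(105 + 1) - 17811) - 1*96 = ((¼)*(-1)*106 - 17811) - 96 = (-53/2 - 17811) - 96 = -35675/2 - 96 = -35867/2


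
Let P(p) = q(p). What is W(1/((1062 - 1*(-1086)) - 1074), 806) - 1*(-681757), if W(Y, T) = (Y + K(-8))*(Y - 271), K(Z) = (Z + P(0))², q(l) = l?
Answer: 766384227271/1153476 ≈ 6.6441e+5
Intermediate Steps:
P(p) = p
K(Z) = Z² (K(Z) = (Z + 0)² = Z²)
W(Y, T) = (-271 + Y)*(64 + Y) (W(Y, T) = (Y + (-8)²)*(Y - 271) = (Y + 64)*(-271 + Y) = (64 + Y)*(-271 + Y) = (-271 + Y)*(64 + Y))
W(1/((1062 - 1*(-1086)) - 1074), 806) - 1*(-681757) = (-17344 + (1/((1062 - 1*(-1086)) - 1074))² - 207/((1062 - 1*(-1086)) - 1074)) - 1*(-681757) = (-17344 + (1/((1062 + 1086) - 1074))² - 207/((1062 + 1086) - 1074)) + 681757 = (-17344 + (1/(2148 - 1074))² - 207/(2148 - 1074)) + 681757 = (-17344 + (1/1074)² - 207/1074) + 681757 = (-17344 + (1/1074)² - 207*1/1074) + 681757 = (-17344 + 1/1153476 - 69/358) + 681757 = -20006110061/1153476 + 681757 = 766384227271/1153476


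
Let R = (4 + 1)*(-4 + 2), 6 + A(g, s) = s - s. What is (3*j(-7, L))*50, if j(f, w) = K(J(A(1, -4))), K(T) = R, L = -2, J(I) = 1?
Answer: -1500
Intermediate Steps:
A(g, s) = -6 (A(g, s) = -6 + (s - s) = -6 + 0 = -6)
R = -10 (R = 5*(-2) = -10)
K(T) = -10
j(f, w) = -10
(3*j(-7, L))*50 = (3*(-10))*50 = -30*50 = -1500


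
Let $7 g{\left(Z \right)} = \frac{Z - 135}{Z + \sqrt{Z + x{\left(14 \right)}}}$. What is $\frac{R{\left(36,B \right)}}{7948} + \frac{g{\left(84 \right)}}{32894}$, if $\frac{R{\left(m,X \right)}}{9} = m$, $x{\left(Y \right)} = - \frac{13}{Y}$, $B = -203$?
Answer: $\frac{130042867239}{3190272730369} + \frac{51 \sqrt{16282}}{22478016218} \approx 0.040763$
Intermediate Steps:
$R{\left(m,X \right)} = 9 m$
$g{\left(Z \right)} = \frac{-135 + Z}{7 \left(Z + \sqrt{- \frac{13}{14} + Z}\right)}$ ($g{\left(Z \right)} = \frac{\left(Z - 135\right) \frac{1}{Z + \sqrt{Z - \frac{13}{14}}}}{7} = \frac{\left(-135 + Z\right) \frac{1}{Z + \sqrt{Z - \frac{13}{14}}}}{7} = \frac{\left(-135 + Z\right) \frac{1}{Z + \sqrt{- \frac{13}{14} + Z}}}{7} = \frac{\frac{1}{Z + \sqrt{- \frac{13}{14} + Z}} \left(-135 + Z\right)}{7} = \frac{-135 + Z}{7 \left(Z + \sqrt{- \frac{13}{14} + Z}\right)}$)
$\frac{R{\left(36,B \right)}}{7948} + \frac{g{\left(84 \right)}}{32894} = \frac{9 \cdot 36}{7948} + \frac{2 \frac{1}{14 \cdot 84 + \sqrt{14} \sqrt{-13 + 14 \cdot 84}} \left(-135 + 84\right)}{32894} = 324 \cdot \frac{1}{7948} + 2 \frac{1}{1176 + \sqrt{14} \sqrt{-13 + 1176}} \left(-51\right) \frac{1}{32894} = \frac{81}{1987} + 2 \frac{1}{1176 + \sqrt{14} \sqrt{1163}} \left(-51\right) \frac{1}{32894} = \frac{81}{1987} + 2 \frac{1}{1176 + \sqrt{16282}} \left(-51\right) \frac{1}{32894} = \frac{81}{1987} + - \frac{102}{1176 + \sqrt{16282}} \cdot \frac{1}{32894} = \frac{81}{1987} - \frac{51}{16447 \left(1176 + \sqrt{16282}\right)}$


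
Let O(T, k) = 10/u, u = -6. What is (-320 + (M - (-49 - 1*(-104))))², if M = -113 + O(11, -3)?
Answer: 2157961/9 ≈ 2.3977e+5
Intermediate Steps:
O(T, k) = -5/3 (O(T, k) = 10/(-6) = 10*(-⅙) = -5/3)
M = -344/3 (M = -113 - 5/3 = -344/3 ≈ -114.67)
(-320 + (M - (-49 - 1*(-104))))² = (-320 + (-344/3 - (-49 - 1*(-104))))² = (-320 + (-344/3 - (-49 + 104)))² = (-320 + (-344/3 - 1*55))² = (-320 + (-344/3 - 55))² = (-320 - 509/3)² = (-1469/3)² = 2157961/9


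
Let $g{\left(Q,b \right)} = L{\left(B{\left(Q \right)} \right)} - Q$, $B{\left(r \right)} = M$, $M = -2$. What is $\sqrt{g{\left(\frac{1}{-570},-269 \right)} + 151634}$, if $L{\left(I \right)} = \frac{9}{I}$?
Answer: $\frac{2 \sqrt{3079026570}}{285} \approx 389.4$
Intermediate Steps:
$B{\left(r \right)} = -2$
$g{\left(Q,b \right)} = - \frac{9}{2} - Q$ ($g{\left(Q,b \right)} = \frac{9}{-2} - Q = 9 \left(- \frac{1}{2}\right) - Q = - \frac{9}{2} - Q$)
$\sqrt{g{\left(\frac{1}{-570},-269 \right)} + 151634} = \sqrt{\left(- \frac{9}{2} - \frac{1}{-570}\right) + 151634} = \sqrt{\left(- \frac{9}{2} - - \frac{1}{570}\right) + 151634} = \sqrt{\left(- \frac{9}{2} + \frac{1}{570}\right) + 151634} = \sqrt{- \frac{1282}{285} + 151634} = \sqrt{\frac{43214408}{285}} = \frac{2 \sqrt{3079026570}}{285}$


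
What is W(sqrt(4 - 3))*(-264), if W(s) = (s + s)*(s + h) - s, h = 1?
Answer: -792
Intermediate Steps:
W(s) = -s + 2*s*(1 + s) (W(s) = (s + s)*(s + 1) - s = (2*s)*(1 + s) - s = 2*s*(1 + s) - s = -s + 2*s*(1 + s))
W(sqrt(4 - 3))*(-264) = (sqrt(4 - 3)*(1 + 2*sqrt(4 - 3)))*(-264) = (sqrt(1)*(1 + 2*sqrt(1)))*(-264) = (1*(1 + 2*1))*(-264) = (1*(1 + 2))*(-264) = (1*3)*(-264) = 3*(-264) = -792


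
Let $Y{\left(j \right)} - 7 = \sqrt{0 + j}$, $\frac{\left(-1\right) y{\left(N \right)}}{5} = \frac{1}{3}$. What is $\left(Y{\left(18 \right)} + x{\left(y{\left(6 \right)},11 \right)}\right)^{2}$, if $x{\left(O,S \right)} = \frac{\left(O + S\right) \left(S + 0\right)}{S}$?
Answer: $\frac{2563}{9} + 98 \sqrt{2} \approx 423.37$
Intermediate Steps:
$y{\left(N \right)} = - \frac{5}{3}$
$x{\left(O,S \right)} = O + S$ ($x{\left(O,S \right)} = \frac{\left(O + S\right) S}{S} = \frac{S \left(O + S\right)}{S} = O + S$)
$Y{\left(j \right)} = 7 + \sqrt{j}$ ($Y{\left(j \right)} = 7 + \sqrt{0 + j} = 7 + \sqrt{j}$)
$\left(Y{\left(18 \right)} + x{\left(y{\left(6 \right)},11 \right)}\right)^{2} = \left(\left(7 + \sqrt{18}\right) + \left(- \frac{5}{3} + 11\right)\right)^{2} = \left(\left(7 + 3 \sqrt{2}\right) + \frac{28}{3}\right)^{2} = \left(\frac{49}{3} + 3 \sqrt{2}\right)^{2}$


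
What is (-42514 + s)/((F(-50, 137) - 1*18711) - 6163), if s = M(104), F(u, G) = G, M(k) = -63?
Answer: 42577/24737 ≈ 1.7212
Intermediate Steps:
s = -63
(-42514 + s)/((F(-50, 137) - 1*18711) - 6163) = (-42514 - 63)/((137 - 1*18711) - 6163) = -42577/((137 - 18711) - 6163) = -42577/(-18574 - 6163) = -42577/(-24737) = -42577*(-1/24737) = 42577/24737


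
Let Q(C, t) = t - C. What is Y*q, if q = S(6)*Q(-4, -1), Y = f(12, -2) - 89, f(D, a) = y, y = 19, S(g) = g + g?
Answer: -2520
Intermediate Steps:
S(g) = 2*g
f(D, a) = 19
Y = -70 (Y = 19 - 89 = -70)
q = 36 (q = (2*6)*(-1 - 1*(-4)) = 12*(-1 + 4) = 12*3 = 36)
Y*q = -70*36 = -2520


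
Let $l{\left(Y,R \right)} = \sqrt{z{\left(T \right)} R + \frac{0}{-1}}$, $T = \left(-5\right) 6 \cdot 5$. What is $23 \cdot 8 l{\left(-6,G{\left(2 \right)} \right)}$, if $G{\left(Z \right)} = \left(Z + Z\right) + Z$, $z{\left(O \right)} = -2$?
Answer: $368 i \sqrt{3} \approx 637.39 i$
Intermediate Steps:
$T = -150$ ($T = \left(-30\right) 5 = -150$)
$G{\left(Z \right)} = 3 Z$ ($G{\left(Z \right)} = 2 Z + Z = 3 Z$)
$l{\left(Y,R \right)} = \sqrt{2} \sqrt{- R}$ ($l{\left(Y,R \right)} = \sqrt{- 2 R + \frac{0}{-1}} = \sqrt{- 2 R + 0 \left(-1\right)} = \sqrt{- 2 R + 0} = \sqrt{- 2 R} = \sqrt{2} \sqrt{- R}$)
$23 \cdot 8 l{\left(-6,G{\left(2 \right)} \right)} = 23 \cdot 8 \sqrt{2} \sqrt{- 3 \cdot 2} = 184 \sqrt{2} \sqrt{\left(-1\right) 6} = 184 \sqrt{2} \sqrt{-6} = 184 \sqrt{2} i \sqrt{6} = 184 \cdot 2 i \sqrt{3} = 368 i \sqrt{3}$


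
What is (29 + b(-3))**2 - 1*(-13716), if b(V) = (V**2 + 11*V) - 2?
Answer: 13725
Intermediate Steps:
b(V) = -2 + V**2 + 11*V
(29 + b(-3))**2 - 1*(-13716) = (29 + (-2 + (-3)**2 + 11*(-3)))**2 - 1*(-13716) = (29 + (-2 + 9 - 33))**2 + 13716 = (29 - 26)**2 + 13716 = 3**2 + 13716 = 9 + 13716 = 13725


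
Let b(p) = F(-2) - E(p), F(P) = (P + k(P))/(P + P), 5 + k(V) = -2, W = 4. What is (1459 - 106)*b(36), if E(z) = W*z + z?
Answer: -961983/4 ≈ -2.4050e+5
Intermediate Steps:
k(V) = -7 (k(V) = -5 - 2 = -7)
E(z) = 5*z (E(z) = 4*z + z = 5*z)
F(P) = (-7 + P)/(2*P) (F(P) = (P - 7)/(P + P) = (-7 + P)/((2*P)) = (-7 + P)*(1/(2*P)) = (-7 + P)/(2*P))
b(p) = 9/4 - 5*p (b(p) = (½)*(-7 - 2)/(-2) - 5*p = (½)*(-½)*(-9) - 5*p = 9/4 - 5*p)
(1459 - 106)*b(36) = (1459 - 106)*(9/4 - 5*36) = 1353*(9/4 - 180) = 1353*(-711/4) = -961983/4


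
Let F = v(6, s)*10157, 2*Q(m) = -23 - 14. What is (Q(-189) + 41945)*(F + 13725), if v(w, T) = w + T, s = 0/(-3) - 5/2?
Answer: 8263629297/4 ≈ 2.0659e+9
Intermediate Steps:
Q(m) = -37/2 (Q(m) = (-23 - 14)/2 = (½)*(-37) = -37/2)
s = -5/2 (s = 0*(-⅓) - 5*½ = 0 - 5/2 = -5/2 ≈ -2.5000)
v(w, T) = T + w
F = 71099/2 (F = (-5/2 + 6)*10157 = (7/2)*10157 = 71099/2 ≈ 35550.)
(Q(-189) + 41945)*(F + 13725) = (-37/2 + 41945)*(71099/2 + 13725) = (83853/2)*(98549/2) = 8263629297/4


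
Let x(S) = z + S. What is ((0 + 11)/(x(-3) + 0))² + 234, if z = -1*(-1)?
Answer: 1057/4 ≈ 264.25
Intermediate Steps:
z = 1
x(S) = 1 + S
((0 + 11)/(x(-3) + 0))² + 234 = ((0 + 11)/((1 - 3) + 0))² + 234 = (11/(-2 + 0))² + 234 = (11/(-2))² + 234 = (11*(-½))² + 234 = (-11/2)² + 234 = 121/4 + 234 = 1057/4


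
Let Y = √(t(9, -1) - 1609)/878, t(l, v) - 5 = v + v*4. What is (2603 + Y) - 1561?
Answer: 1042 + I*√1609/878 ≈ 1042.0 + 0.045686*I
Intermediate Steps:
t(l, v) = 5 + 5*v (t(l, v) = 5 + (v + v*4) = 5 + (v + 4*v) = 5 + 5*v)
Y = I*√1609/878 (Y = √((5 + 5*(-1)) - 1609)/878 = √((5 - 5) - 1609)*(1/878) = √(0 - 1609)*(1/878) = √(-1609)*(1/878) = (I*√1609)*(1/878) = I*√1609/878 ≈ 0.045686*I)
(2603 + Y) - 1561 = (2603 + I*√1609/878) - 1561 = 1042 + I*√1609/878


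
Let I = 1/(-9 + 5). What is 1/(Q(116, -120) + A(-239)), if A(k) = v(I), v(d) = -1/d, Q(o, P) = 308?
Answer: 1/312 ≈ 0.0032051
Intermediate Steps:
I = -1/4 (I = 1/(-4) = -1/4 ≈ -0.25000)
A(k) = 4 (A(k) = -1/(-1/4) = -1*(-4) = 4)
1/(Q(116, -120) + A(-239)) = 1/(308 + 4) = 1/312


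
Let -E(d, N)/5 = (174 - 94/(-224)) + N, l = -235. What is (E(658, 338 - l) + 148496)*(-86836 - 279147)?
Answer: -5933681281051/112 ≈ -5.2979e+10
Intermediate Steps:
E(d, N) = -97675/112 - 5*N (E(d, N) = -5*((174 - 94/(-224)) + N) = -5*((174 - 94*(-1/224)) + N) = -5*((174 + 47/112) + N) = -5*(19535/112 + N) = -97675/112 - 5*N)
(E(658, 338 - l) + 148496)*(-86836 - 279147) = ((-97675/112 - 5*(338 - 1*(-235))) + 148496)*(-86836 - 279147) = ((-97675/112 - 5*(338 + 235)) + 148496)*(-365983) = ((-97675/112 - 5*573) + 148496)*(-365983) = ((-97675/112 - 2865) + 148496)*(-365983) = (-418555/112 + 148496)*(-365983) = (16212997/112)*(-365983) = -5933681281051/112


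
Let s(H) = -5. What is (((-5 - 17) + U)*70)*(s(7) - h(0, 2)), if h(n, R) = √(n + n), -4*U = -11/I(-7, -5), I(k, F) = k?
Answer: 15675/2 ≈ 7837.5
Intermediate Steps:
U = -11/28 (U = -(-11)/(4*(-7)) = -(-11)*(-1)/(4*7) = -¼*11/7 = -11/28 ≈ -0.39286)
h(n, R) = √2*√n (h(n, R) = √(2*n) = √2*√n)
(((-5 - 17) + U)*70)*(s(7) - h(0, 2)) = (((-5 - 17) - 11/28)*70)*(-5 - √2*√0) = ((-22 - 11/28)*70)*(-5 - √2*0) = (-627/28*70)*(-5 - 1*0) = -3135*(-5 + 0)/2 = -3135/2*(-5) = 15675/2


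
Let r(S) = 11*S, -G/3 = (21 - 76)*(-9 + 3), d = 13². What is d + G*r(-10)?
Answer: 109069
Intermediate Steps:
d = 169
G = -990 (G = -3*(21 - 76)*(-9 + 3) = -(-165)*(-6) = -3*330 = -990)
d + G*r(-10) = 169 - 10890*(-10) = 169 - 990*(-110) = 169 + 108900 = 109069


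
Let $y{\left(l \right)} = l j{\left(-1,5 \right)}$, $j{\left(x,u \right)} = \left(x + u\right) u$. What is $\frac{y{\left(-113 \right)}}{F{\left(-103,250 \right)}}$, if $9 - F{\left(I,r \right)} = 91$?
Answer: $\frac{1130}{41} \approx 27.561$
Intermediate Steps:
$F{\left(I,r \right)} = -82$ ($F{\left(I,r \right)} = 9 - 91 = -82$)
$j{\left(x,u \right)} = u \left(u + x\right)$ ($j{\left(x,u \right)} = \left(u + x\right) u = u \left(u + x\right)$)
$y{\left(l \right)} = 20 l$ ($y{\left(l \right)} = l 5 \left(5 - 1\right) = l 5 \cdot 4 = l 20 = 20 l$)
$\frac{y{\left(-113 \right)}}{F{\left(-103,250 \right)}} = \frac{20 \left(-113\right)}{-82} = \left(-2260\right) \left(- \frac{1}{82}\right) = \frac{1130}{41}$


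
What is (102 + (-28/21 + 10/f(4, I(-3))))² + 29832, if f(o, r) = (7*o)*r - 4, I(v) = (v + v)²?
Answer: 90648371113/2268036 ≈ 39968.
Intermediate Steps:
I(v) = 4*v² (I(v) = (2*v)² = 4*v²)
f(o, r) = -4 + 7*o*r (f(o, r) = 7*o*r - 4 = -4 + 7*o*r)
(102 + (-28/21 + 10/f(4, I(-3))))² + 29832 = (102 + (-28/21 + 10/(-4 + 7*4*(4*(-3)²))))² + 29832 = (102 + (-28*1/21 + 10/(-4 + 7*4*(4*9))))² + 29832 = (102 + (-4/3 + 10/(-4 + 7*4*36)))² + 29832 = (102 + (-4/3 + 10/(-4 + 1008)))² + 29832 = (102 + (-4/3 + 10/1004))² + 29832 = (102 + (-4/3 + 10*(1/1004)))² + 29832 = (102 + (-4/3 + 5/502))² + 29832 = (102 - 1993/1506)² + 29832 = (151619/1506)² + 29832 = 22988321161/2268036 + 29832 = 90648371113/2268036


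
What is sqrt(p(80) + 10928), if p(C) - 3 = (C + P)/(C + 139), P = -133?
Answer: 2*sqrt(131062521)/219 ≈ 104.55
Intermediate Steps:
p(C) = 3 + (-133 + C)/(139 + C) (p(C) = 3 + (C - 133)/(C + 139) = 3 + (-133 + C)/(139 + C))
sqrt(p(80) + 10928) = sqrt(4*(71 + 80)/(139 + 80) + 10928) = sqrt(4*151/219 + 10928) = sqrt(4*(1/219)*151 + 10928) = sqrt(604/219 + 10928) = sqrt(2393836/219) = 2*sqrt(131062521)/219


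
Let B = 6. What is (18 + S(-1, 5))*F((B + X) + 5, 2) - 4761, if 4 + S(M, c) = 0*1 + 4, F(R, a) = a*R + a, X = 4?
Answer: -4185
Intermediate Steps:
F(R, a) = a + R*a (F(R, a) = R*a + a = a + R*a)
S(M, c) = 0 (S(M, c) = -4 + (0*1 + 4) = -4 + (0 + 4) = -4 + 4 = 0)
(18 + S(-1, 5))*F((B + X) + 5, 2) - 4761 = (18 + 0)*(2*(1 + ((6 + 4) + 5))) - 4761 = 18*(2*(1 + (10 + 5))) - 4761 = 18*(2*(1 + 15)) - 4761 = 18*(2*16) - 4761 = 18*32 - 4761 = 576 - 4761 = -4185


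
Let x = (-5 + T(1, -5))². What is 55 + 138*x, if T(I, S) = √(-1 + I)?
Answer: 3505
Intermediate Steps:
x = 25 (x = (-5 + √(-1 + 1))² = (-5 + √0)² = (-5 + 0)² = (-5)² = 25)
55 + 138*x = 55 + 138*25 = 55 + 3450 = 3505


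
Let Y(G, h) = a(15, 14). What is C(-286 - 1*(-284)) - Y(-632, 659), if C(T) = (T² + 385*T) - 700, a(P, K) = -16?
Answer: -1450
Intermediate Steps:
Y(G, h) = -16
C(T) = -700 + T² + 385*T
C(-286 - 1*(-284)) - Y(-632, 659) = (-700 + (-286 - 1*(-284))² + 385*(-286 - 1*(-284))) - 1*(-16) = (-700 + (-286 + 284)² + 385*(-286 + 284)) + 16 = (-700 + (-2)² + 385*(-2)) + 16 = (-700 + 4 - 770) + 16 = -1466 + 16 = -1450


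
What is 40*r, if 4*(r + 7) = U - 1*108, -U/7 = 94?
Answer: -7940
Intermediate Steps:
U = -658 (U = -7*94 = -658)
r = -397/2 (r = -7 + (-658 - 1*108)/4 = -7 + (-658 - 108)/4 = -7 + (¼)*(-766) = -7 - 383/2 = -397/2 ≈ -198.50)
40*r = 40*(-397/2) = -7940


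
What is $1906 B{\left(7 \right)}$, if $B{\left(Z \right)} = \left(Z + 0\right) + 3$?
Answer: $19060$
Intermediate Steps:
$B{\left(Z \right)} = 3 + Z$ ($B{\left(Z \right)} = Z + 3 = 3 + Z$)
$1906 B{\left(7 \right)} = 1906 \left(3 + 7\right) = 1906 \cdot 10 = 19060$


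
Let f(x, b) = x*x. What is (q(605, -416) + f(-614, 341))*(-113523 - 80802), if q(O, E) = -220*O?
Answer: -47395090200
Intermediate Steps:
f(x, b) = x²
(q(605, -416) + f(-614, 341))*(-113523 - 80802) = (-220*605 + (-614)²)*(-113523 - 80802) = (-133100 + 376996)*(-194325) = 243896*(-194325) = -47395090200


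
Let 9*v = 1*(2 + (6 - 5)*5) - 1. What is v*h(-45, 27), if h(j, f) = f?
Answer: 18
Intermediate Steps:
v = 2/3 (v = (1*(2 + (6 - 5)*5) - 1)/9 = (1*(2 + 1*5) - 1)/9 = (1*(2 + 5) - 1)/9 = (1*7 - 1)/9 = (7 - 1)/9 = (1/9)*6 = 2/3 ≈ 0.66667)
v*h(-45, 27) = (2/3)*27 = 18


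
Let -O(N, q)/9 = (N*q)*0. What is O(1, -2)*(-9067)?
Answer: 0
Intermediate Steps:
O(N, q) = 0 (O(N, q) = -9*N*q*0 = -9*0 = 0)
O(1, -2)*(-9067) = 0*(-9067) = 0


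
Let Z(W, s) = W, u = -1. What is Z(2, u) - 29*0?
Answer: 2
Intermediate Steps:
Z(2, u) - 29*0 = 2 - 29*0 = 2 + 0 = 2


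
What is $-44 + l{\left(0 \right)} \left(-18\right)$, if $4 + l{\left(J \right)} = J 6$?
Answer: $28$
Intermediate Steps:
$l{\left(J \right)} = -4 + 6 J$ ($l{\left(J \right)} = -4 + J 6 = -4 + 6 J$)
$-44 + l{\left(0 \right)} \left(-18\right) = -44 + \left(-4 + 6 \cdot 0\right) \left(-18\right) = -44 + \left(-4 + 0\right) \left(-18\right) = -44 - -72 = -44 + 72 = 28$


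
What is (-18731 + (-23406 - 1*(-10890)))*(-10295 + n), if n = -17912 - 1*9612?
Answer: 1181730293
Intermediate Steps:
n = -27524 (n = -17912 - 9612 = -27524)
(-18731 + (-23406 - 1*(-10890)))*(-10295 + n) = (-18731 + (-23406 - 1*(-10890)))*(-10295 - 27524) = (-18731 + (-23406 + 10890))*(-37819) = (-18731 - 12516)*(-37819) = -31247*(-37819) = 1181730293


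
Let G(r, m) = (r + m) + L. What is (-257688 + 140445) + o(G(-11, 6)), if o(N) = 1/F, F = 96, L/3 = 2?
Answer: -11255327/96 ≈ -1.1724e+5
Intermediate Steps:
L = 6 (L = 3*2 = 6)
G(r, m) = 6 + m + r (G(r, m) = (r + m) + 6 = (m + r) + 6 = 6 + m + r)
o(N) = 1/96
(-257688 + 140445) + o(G(-11, 6)) = (-257688 + 140445) + 1/96 = -117243 + 1/96 = -11255327/96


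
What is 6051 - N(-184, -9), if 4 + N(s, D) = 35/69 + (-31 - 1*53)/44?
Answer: 4596809/759 ≈ 6056.4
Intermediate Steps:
N(s, D) = -4100/759 (N(s, D) = -4 + (35/69 + (-31 - 1*53)/44) = -4 + (35*(1/69) + (-31 - 53)*(1/44)) = -4 + (35/69 - 84*1/44) = -4 + (35/69 - 21/11) = -4 - 1064/759 = -4100/759)
6051 - N(-184, -9) = 6051 - 1*(-4100/759) = 6051 + 4100/759 = 4596809/759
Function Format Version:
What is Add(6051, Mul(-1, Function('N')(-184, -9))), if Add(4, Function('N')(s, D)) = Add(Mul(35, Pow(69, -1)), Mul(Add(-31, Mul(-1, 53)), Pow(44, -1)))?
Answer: Rational(4596809, 759) ≈ 6056.4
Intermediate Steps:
Function('N')(s, D) = Rational(-4100, 759) (Function('N')(s, D) = Add(-4, Add(Mul(35, Pow(69, -1)), Mul(Add(-31, Mul(-1, 53)), Pow(44, -1)))) = Add(-4, Add(Mul(35, Rational(1, 69)), Mul(Add(-31, -53), Rational(1, 44)))) = Add(-4, Add(Rational(35, 69), Mul(-84, Rational(1, 44)))) = Add(-4, Add(Rational(35, 69), Rational(-21, 11))) = Add(-4, Rational(-1064, 759)) = Rational(-4100, 759))
Add(6051, Mul(-1, Function('N')(-184, -9))) = Add(6051, Mul(-1, Rational(-4100, 759))) = Add(6051, Rational(4100, 759)) = Rational(4596809, 759)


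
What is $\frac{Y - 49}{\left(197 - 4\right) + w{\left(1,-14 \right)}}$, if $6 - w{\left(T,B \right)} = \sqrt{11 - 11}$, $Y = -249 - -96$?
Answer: $- \frac{202}{199} \approx -1.0151$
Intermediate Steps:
$Y = -153$ ($Y = -249 + 96 = -153$)
$w{\left(T,B \right)} = 6$ ($w{\left(T,B \right)} = 6 - \sqrt{11 - 11} = 6 - \sqrt{0} = 6 - 0 = 6 + 0 = 6$)
$\frac{Y - 49}{\left(197 - 4\right) + w{\left(1,-14 \right)}} = \frac{-153 - 49}{\left(197 - 4\right) + 6} = - \frac{202}{\left(197 - 4\right) + 6} = - \frac{202}{193 + 6} = - \frac{202}{199}$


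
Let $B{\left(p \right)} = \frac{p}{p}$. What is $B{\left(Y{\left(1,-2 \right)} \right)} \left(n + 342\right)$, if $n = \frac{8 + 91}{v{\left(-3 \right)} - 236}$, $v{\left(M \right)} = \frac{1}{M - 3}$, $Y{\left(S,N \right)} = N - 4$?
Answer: $\frac{484020}{1417} \approx 341.58$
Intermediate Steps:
$Y{\left(S,N \right)} = -4 + N$
$B{\left(p \right)} = 1$
$v{\left(M \right)} = \frac{1}{-3 + M}$
$n = - \frac{594}{1417}$ ($n = \frac{8 + 91}{\frac{1}{-3 - 3} - 236} = \frac{99}{\frac{1}{-6} - 236} = \frac{99}{- \frac{1}{6} - 236} = \frac{99}{- \frac{1417}{6}} = 99 \left(- \frac{6}{1417}\right) = - \frac{594}{1417} \approx -0.4192$)
$B{\left(Y{\left(1,-2 \right)} \right)} \left(n + 342\right) = 1 \left(- \frac{594}{1417} + 342\right) = 1 \cdot \frac{484020}{1417} = \frac{484020}{1417}$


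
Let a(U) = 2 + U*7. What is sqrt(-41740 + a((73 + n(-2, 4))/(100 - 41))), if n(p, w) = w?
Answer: I*sqrt(145258177)/59 ≈ 204.28*I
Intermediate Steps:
a(U) = 2 + 7*U
sqrt(-41740 + a((73 + n(-2, 4))/(100 - 41))) = sqrt(-41740 + (2 + 7*((73 + 4)/(100 - 41)))) = sqrt(-41740 + (2 + 7*(77/59))) = sqrt(-41740 + (2 + 539/59)) = sqrt(-41740 + 657/59) = sqrt(-2462003/59) = I*sqrt(145258177)/59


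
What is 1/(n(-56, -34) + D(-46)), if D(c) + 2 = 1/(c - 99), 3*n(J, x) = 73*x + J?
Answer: -145/122961 ≈ -0.0011792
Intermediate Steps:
n(J, x) = J/3 + 73*x/3 (n(J, x) = (73*x + J)/3 = (J + 73*x)/3 = J/3 + 73*x/3)
D(c) = -2 + 1/(-99 + c) (D(c) = -2 + 1/(c - 99) = -2 + 1/(-99 + c))
1/(n(-56, -34) + D(-46)) = 1/(((⅓)*(-56) + (73/3)*(-34)) + (199 - 2*(-46))/(-99 - 46)) = 1/((-56/3 - 2482/3) + (199 + 92)/(-145)) = 1/(-846 - 1/145*291) = 1/(-846 - 291/145) = 1/(-122961/145) = -145/122961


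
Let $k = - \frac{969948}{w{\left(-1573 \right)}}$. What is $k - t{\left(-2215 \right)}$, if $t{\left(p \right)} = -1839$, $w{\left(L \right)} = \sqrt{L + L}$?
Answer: $1839 + \frac{484974 i \sqrt{26}}{143} \approx 1839.0 + 17293.0 i$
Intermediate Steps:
$w{\left(L \right)} = \sqrt{2} \sqrt{L}$ ($w{\left(L \right)} = \sqrt{2 L} = \sqrt{2} \sqrt{L}$)
$k = \frac{484974 i \sqrt{26}}{143}$ ($k = - \frac{969948}{\sqrt{2} \sqrt{-1573}} = - \frac{969948}{\sqrt{2} \cdot 11 i \sqrt{13}} = - \frac{969948}{11 i \sqrt{26}} = - 969948 \left(- \frac{i \sqrt{26}}{286}\right) = \frac{484974 i \sqrt{26}}{143} \approx 17293.0 i$)
$k - t{\left(-2215 \right)} = \frac{484974 i \sqrt{26}}{143} - -1839 = \frac{484974 i \sqrt{26}}{143} + 1839 = 1839 + \frac{484974 i \sqrt{26}}{143}$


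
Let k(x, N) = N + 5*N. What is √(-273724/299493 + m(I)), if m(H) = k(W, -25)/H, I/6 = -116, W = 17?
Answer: I*√23416196668747/5790198 ≈ 0.83573*I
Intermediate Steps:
k(x, N) = 6*N
I = -696 (I = 6*(-116) = -696)
m(H) = -150/H (m(H) = (6*(-25))/H = -150/H)
√(-273724/299493 + m(I)) = √(-273724/299493 - 150/(-696)) = √(-273724*1/299493 - 150*(-1/696)) = √(-273724/299493 + 25/116) = √(-24264659/34741188) = I*√23416196668747/5790198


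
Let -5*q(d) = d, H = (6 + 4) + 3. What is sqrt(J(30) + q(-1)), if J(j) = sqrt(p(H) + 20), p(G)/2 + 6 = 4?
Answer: sqrt(105)/5 ≈ 2.0494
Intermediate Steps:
H = 13 (H = 10 + 3 = 13)
p(G) = -4 (p(G) = -12 + 2*4 = -12 + 8 = -4)
q(d) = -d/5
J(j) = 4 (J(j) = sqrt(-4 + 20) = sqrt(16) = 4)
sqrt(J(30) + q(-1)) = sqrt(4 - 1/5*(-1)) = sqrt(4 + 1/5) = sqrt(21/5) = sqrt(105)/5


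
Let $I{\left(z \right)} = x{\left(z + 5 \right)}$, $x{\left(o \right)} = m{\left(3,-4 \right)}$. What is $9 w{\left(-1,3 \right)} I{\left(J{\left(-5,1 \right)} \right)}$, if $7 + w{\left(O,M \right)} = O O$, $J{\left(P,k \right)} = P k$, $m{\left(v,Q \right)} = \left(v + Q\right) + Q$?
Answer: $270$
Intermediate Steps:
$m{\left(v,Q \right)} = v + 2 Q$ ($m{\left(v,Q \right)} = \left(Q + v\right) + Q = v + 2 Q$)
$x{\left(o \right)} = -5$ ($x{\left(o \right)} = 3 + 2 \left(-4\right) = 3 - 8 = -5$)
$I{\left(z \right)} = -5$
$w{\left(O,M \right)} = -7 + O^{2}$ ($w{\left(O,M \right)} = -7 + O O = -7 + O^{2}$)
$9 w{\left(-1,3 \right)} I{\left(J{\left(-5,1 \right)} \right)} = 9 \left(-7 + \left(-1\right)^{2}\right) \left(-5\right) = 9 \left(-7 + 1\right) \left(-5\right) = 9 \left(-6\right) \left(-5\right) = \left(-54\right) \left(-5\right) = 270$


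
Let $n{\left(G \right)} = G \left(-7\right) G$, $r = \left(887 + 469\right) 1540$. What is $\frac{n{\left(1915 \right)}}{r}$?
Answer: $- \frac{733445}{59664} \approx -12.293$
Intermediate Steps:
$r = 2088240$ ($r = 1356 \cdot 1540 = 2088240$)
$n{\left(G \right)} = - 7 G^{2}$ ($n{\left(G \right)} = - 7 G G = - 7 G^{2}$)
$\frac{n{\left(1915 \right)}}{r} = \frac{\left(-7\right) 1915^{2}}{2088240} = \left(-7\right) 3667225 \cdot \frac{1}{2088240} = \left(-25670575\right) \frac{1}{2088240} = - \frac{733445}{59664}$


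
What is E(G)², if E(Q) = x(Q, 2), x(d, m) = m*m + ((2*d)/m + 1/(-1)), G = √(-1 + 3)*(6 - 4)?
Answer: 17 + 12*√2 ≈ 33.971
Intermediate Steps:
G = 2*√2 (G = √2*2 = 2*√2 ≈ 2.8284)
x(d, m) = -1 + m² + 2*d/m (x(d, m) = m² + (2*d/m + 1*(-1)) = m² + (2*d/m - 1) = m² + (-1 + 2*d/m) = -1 + m² + 2*d/m)
E(Q) = 3 + Q (E(Q) = (2³ - 1*2 + 2*Q)/2 = (8 - 2 + 2*Q)/2 = (6 + 2*Q)/2 = 3 + Q)
E(G)² = (3 + 2*√2)²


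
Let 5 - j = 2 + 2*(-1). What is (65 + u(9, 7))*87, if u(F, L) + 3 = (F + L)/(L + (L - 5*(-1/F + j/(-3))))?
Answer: 561846/103 ≈ 5454.8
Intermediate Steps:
j = 5 (j = 5 - (2 + 2*(-1)) = 5 - (2 - 2) = 5 - 1*0 = 5 + 0 = 5)
u(F, L) = -3 + (F + L)/(25/3 + 2*L + 5/F) (u(F, L) = -3 + (F + L)/(L + (L - 5*(-1/F + 5/(-3)))) = -3 + (F + L)/(L + (L - 5*(-1/F + 5*(-⅓)))) = -3 + (F + L)/(L + (L - 5*(-1/F - 5/3))) = -3 + (F + L)/(L + (L - 5*(-5/3 - 1/F))) = -3 + (F + L)/(L + (L + (25/3 + 5/F))) = -3 + (F + L)/(L + (25/3 + L + 5/F)) = -3 + (F + L)/(25/3 + 2*L + 5/F))
(65 + u(9, 7))*87 = (65 + 3*(-15 + 9² - 25*9 - 5*9*7)/(15 + 25*9 + 6*9*7))*87 = (65 + 3*(-15 + 81 - 225 - 315)/(15 + 225 + 378))*87 = (65 + 3*(-474)/618)*87 = (65 + 3*(1/618)*(-474))*87 = (65 - 237/103)*87 = (6458/103)*87 = 561846/103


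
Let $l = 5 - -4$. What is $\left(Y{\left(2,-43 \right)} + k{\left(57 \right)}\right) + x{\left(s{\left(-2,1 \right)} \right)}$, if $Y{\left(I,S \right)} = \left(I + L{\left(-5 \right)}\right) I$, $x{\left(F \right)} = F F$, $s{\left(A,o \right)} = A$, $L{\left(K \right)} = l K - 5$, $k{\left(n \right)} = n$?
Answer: $-35$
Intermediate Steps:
$l = 9$ ($l = 5 + 4 = 9$)
$L{\left(K \right)} = -5 + 9 K$ ($L{\left(K \right)} = 9 K - 5 = -5 + 9 K$)
$x{\left(F \right)} = F^{2}$
$Y{\left(I,S \right)} = I \left(-50 + I\right)$ ($Y{\left(I,S \right)} = \left(I + \left(-5 + 9 \left(-5\right)\right)\right) I = \left(I - 50\right) I = \left(-50 + I\right) I = I \left(-50 + I\right)$)
$\left(Y{\left(2,-43 \right)} + k{\left(57 \right)}\right) + x{\left(s{\left(-2,1 \right)} \right)} = \left(2 \left(-50 + 2\right) + 57\right) + \left(-2\right)^{2} = \left(2 \left(-48\right) + 57\right) + 4 = \left(-96 + 57\right) + 4 = -39 + 4 = -35$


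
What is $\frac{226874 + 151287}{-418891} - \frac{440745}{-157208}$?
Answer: $\frac{125174179307}{65853016328} \approx 1.9008$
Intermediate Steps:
$\frac{226874 + 151287}{-418891} - \frac{440745}{-157208} = 378161 \left(- \frac{1}{418891}\right) - - \frac{440745}{157208} = - \frac{378161}{418891} + \frac{440745}{157208} = \frac{125174179307}{65853016328}$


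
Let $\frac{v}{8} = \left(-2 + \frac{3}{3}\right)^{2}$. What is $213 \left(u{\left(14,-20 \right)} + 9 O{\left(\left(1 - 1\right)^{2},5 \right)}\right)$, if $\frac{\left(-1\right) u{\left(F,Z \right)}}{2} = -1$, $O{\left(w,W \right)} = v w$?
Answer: $426$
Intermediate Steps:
$v = 8$ ($v = 8 \left(-2 + \frac{3}{3}\right)^{2} = 8 \left(-2 + 3 \cdot \frac{1}{3}\right)^{2} = 8 \left(-2 + 1\right)^{2} = 8 \left(-1\right)^{2} = 8 \cdot 1 = 8$)
$O{\left(w,W \right)} = 8 w$
$u{\left(F,Z \right)} = 2$ ($u{\left(F,Z \right)} = \left(-2\right) \left(-1\right) = 2$)
$213 \left(u{\left(14,-20 \right)} + 9 O{\left(\left(1 - 1\right)^{2},5 \right)}\right) = 213 \left(2 + 9 \cdot 8 \left(1 - 1\right)^{2}\right) = 213 \left(2 + 9 \cdot 8 \cdot 0^{2}\right) = 213 \left(2 + 9 \cdot 8 \cdot 0\right) = 213 \left(2 + 9 \cdot 0\right) = 213 \left(2 + 0\right) = 213 \cdot 2 = 426$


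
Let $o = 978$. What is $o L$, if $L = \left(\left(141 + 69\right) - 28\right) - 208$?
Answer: $-25428$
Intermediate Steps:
$L = -26$ ($L = \left(210 - 28\right) - 208 = 182 - 208 = -26$)
$o L = 978 \left(-26\right) = -25428$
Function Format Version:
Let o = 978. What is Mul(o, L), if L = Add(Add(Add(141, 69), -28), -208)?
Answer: -25428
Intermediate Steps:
L = -26 (L = Add(Add(210, -28), -208) = Add(182, -208) = -26)
Mul(o, L) = Mul(978, -26) = -25428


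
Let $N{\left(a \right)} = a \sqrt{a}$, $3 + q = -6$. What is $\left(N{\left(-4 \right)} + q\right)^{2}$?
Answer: $17 + 144 i \approx 17.0 + 144.0 i$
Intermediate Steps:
$q = -9$ ($q = -3 - 6 = -9$)
$N{\left(a \right)} = a^{\frac{3}{2}}$
$\left(N{\left(-4 \right)} + q\right)^{2} = \left(\left(-4\right)^{\frac{3}{2}} - 9\right)^{2} = \left(- 8 i - 9\right)^{2} = \left(-9 - 8 i\right)^{2}$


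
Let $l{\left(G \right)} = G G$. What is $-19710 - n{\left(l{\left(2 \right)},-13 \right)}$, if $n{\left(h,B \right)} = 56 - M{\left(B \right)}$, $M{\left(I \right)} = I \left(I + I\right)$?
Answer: $-19428$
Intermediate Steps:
$l{\left(G \right)} = G^{2}$
$M{\left(I \right)} = 2 I^{2}$ ($M{\left(I \right)} = I 2 I = 2 I^{2}$)
$n{\left(h,B \right)} = 56 - 2 B^{2}$
$-19710 - n{\left(l{\left(2 \right)},-13 \right)} = -19710 - \left(56 - 2 \left(-13\right)^{2}\right) = -19710 - \left(56 - 338\right) = -19710 - -282 = -19710 + 282 = -19428$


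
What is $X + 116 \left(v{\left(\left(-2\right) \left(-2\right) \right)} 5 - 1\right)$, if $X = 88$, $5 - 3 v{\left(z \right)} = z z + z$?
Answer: $-2928$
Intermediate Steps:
$v{\left(z \right)} = \frac{5}{3} - \frac{z}{3} - \frac{z^{2}}{3}$ ($v{\left(z \right)} = \frac{5}{3} - \frac{z z + z}{3} = \frac{5}{3} - \frac{z^{2} + z}{3} = \frac{5}{3} - \frac{z + z^{2}}{3} = \frac{5}{3} - \left(\frac{z}{3} + \frac{z^{2}}{3}\right) = \frac{5}{3} - \frac{z}{3} - \frac{z^{2}}{3}$)
$X + 116 \left(v{\left(\left(-2\right) \left(-2\right) \right)} 5 - 1\right) = 88 + 116 \left(\left(\frac{5}{3} - \frac{\left(-2\right) \left(-2\right)}{3} - \frac{\left(\left(-2\right) \left(-2\right)\right)^{2}}{3}\right) 5 - 1\right) = 88 + 116 \left(\left(\frac{5}{3} - \frac{4}{3} - \frac{4^{2}}{3}\right) 5 - 1\right) = 88 + 116 \left(\left(\frac{5}{3} - \frac{4}{3} - \frac{16}{3}\right) 5 - 1\right) = 88 + 116 \left(\left(-5\right) 5 - 1\right) = 88 + 116 \left(-25 - 1\right) = 88 + 116 \left(-26\right) = 88 - 3016 = -2928$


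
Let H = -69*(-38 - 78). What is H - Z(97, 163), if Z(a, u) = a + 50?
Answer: 7857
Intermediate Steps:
Z(a, u) = 50 + a
H = 8004 (H = -69*(-116) = 8004)
H - Z(97, 163) = 8004 - (50 + 97) = 8004 - 1*147 = 8004 - 147 = 7857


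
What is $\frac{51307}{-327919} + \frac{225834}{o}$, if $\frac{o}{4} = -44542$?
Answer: $- \frac{41598262511}{29212336196} \approx -1.424$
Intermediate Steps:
$o = -178168$ ($o = 4 \left(-44542\right) = -178168$)
$\frac{51307}{-327919} + \frac{225834}{o} = \frac{51307}{-327919} + \frac{225834}{-178168} = 51307 \left(- \frac{1}{327919}\right) + 225834 \left(- \frac{1}{178168}\right) = - \frac{51307}{327919} - \frac{112917}{89084} = - \frac{41598262511}{29212336196}$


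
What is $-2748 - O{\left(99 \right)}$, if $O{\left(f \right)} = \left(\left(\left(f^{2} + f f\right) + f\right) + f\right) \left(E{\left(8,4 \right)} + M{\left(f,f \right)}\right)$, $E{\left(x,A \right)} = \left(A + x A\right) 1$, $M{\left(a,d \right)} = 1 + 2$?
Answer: $-774948$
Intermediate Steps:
$M{\left(a,d \right)} = 3$
$E{\left(x,A \right)} = A + A x$ ($E{\left(x,A \right)} = \left(A + A x\right) 1 = A + A x$)
$O{\left(f \right)} = 78 f + 78 f^{2}$ ($O{\left(f \right)} = \left(\left(\left(f^{2} + f f\right) + f\right) + f\right) \left(4 \left(1 + 8\right) + 3\right) = \left(\left(\left(f^{2} + f^{2}\right) + f\right) + f\right) \left(4 \cdot 9 + 3\right) = \left(\left(2 f^{2} + f\right) + f\right) \left(36 + 3\right) = \left(\left(f + 2 f^{2}\right) + f\right) 39 = \left(2 f + 2 f^{2}\right) 39 = 78 f + 78 f^{2}$)
$-2748 - O{\left(99 \right)} = -2748 - 78 \cdot 99 \left(1 + 99\right) = -2748 - 78 \cdot 99 \cdot 100 = -2748 - 772200 = -774948$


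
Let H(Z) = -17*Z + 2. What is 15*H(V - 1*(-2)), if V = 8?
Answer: -2520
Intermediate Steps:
H(Z) = 2 - 17*Z
15*H(V - 1*(-2)) = 15*(2 - 17*(8 - 1*(-2))) = 15*(2 - 17*(8 + 2)) = 15*(2 - 17*10) = 15*(2 - 170) = 15*(-168) = -2520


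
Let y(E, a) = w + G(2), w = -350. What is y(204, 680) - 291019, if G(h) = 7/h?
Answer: -582731/2 ≈ -2.9137e+5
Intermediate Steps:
y(E, a) = -693/2 (y(E, a) = -350 + 7/2 = -693/2)
y(204, 680) - 291019 = -693/2 - 291019 = -582731/2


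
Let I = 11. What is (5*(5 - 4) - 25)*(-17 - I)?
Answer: 560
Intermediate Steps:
(5*(5 - 4) - 25)*(-17 - I) = (5*(5 - 4) - 25)*(-17 - 1*11) = (5*1 - 25)*(-17 - 11) = (5 - 25)*(-28) = -20*(-28) = 560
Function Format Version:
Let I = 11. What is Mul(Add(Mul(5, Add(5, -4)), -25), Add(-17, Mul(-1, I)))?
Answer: 560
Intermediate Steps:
Mul(Add(Mul(5, Add(5, -4)), -25), Add(-17, Mul(-1, I))) = Mul(Add(Mul(5, Add(5, -4)), -25), Add(-17, Mul(-1, 11))) = Mul(Add(Mul(5, 1), -25), Add(-17, -11)) = Mul(Add(5, -25), -28) = Mul(-20, -28) = 560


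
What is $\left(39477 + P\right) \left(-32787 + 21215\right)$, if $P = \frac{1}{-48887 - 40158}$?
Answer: $- \frac{3698021396128}{8095} \approx -4.5683 \cdot 10^{8}$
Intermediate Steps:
$P = - \frac{1}{89045}$ ($P = \frac{1}{-89045} = - \frac{1}{89045} \approx -1.123 \cdot 10^{-5}$)
$\left(39477 + P\right) \left(-32787 + 21215\right) = \left(39477 - \frac{1}{89045}\right) \left(-32787 + 21215\right) = \frac{3515229464}{89045} \left(-11572\right) = - \frac{3698021396128}{8095}$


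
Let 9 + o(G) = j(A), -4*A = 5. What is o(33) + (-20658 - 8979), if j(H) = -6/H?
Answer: -148206/5 ≈ -29641.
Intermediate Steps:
A = -5/4 (A = -1/4*5 = -5/4 ≈ -1.2500)
o(G) = -21/5 (o(G) = -9 - 6/(-5/4) = -9 - 6*(-4/5) = -9 + 24/5 = -21/5)
o(33) + (-20658 - 8979) = -21/5 + (-20658 - 8979) = -21/5 - 29637 = -148206/5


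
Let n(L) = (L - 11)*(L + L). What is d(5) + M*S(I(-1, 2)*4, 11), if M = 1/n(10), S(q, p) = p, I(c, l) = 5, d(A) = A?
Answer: 89/20 ≈ 4.4500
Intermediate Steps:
n(L) = 2*L*(-11 + L) (n(L) = (-11 + L)*(2*L) = 2*L*(-11 + L))
M = -1/20 (M = 1/(2*10*(-11 + 10)) = 1/(2*10*(-1)) = 1/(-20) = -1/20 ≈ -0.050000)
d(5) + M*S(I(-1, 2)*4, 11) = 5 - 1/20*11 = 5 - 11/20 = 89/20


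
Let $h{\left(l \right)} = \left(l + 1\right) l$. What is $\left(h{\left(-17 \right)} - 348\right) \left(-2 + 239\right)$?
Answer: $-18012$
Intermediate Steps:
$h{\left(l \right)} = l \left(1 + l\right)$ ($h{\left(l \right)} = \left(1 + l\right) l = l \left(1 + l\right)$)
$\left(h{\left(-17 \right)} - 348\right) \left(-2 + 239\right) = \left(- 17 \left(1 - 17\right) - 348\right) \left(-2 + 239\right) = \left(\left(-17\right) \left(-16\right) - 348\right) 237 = \left(272 - 348\right) 237 = \left(-76\right) 237 = -18012$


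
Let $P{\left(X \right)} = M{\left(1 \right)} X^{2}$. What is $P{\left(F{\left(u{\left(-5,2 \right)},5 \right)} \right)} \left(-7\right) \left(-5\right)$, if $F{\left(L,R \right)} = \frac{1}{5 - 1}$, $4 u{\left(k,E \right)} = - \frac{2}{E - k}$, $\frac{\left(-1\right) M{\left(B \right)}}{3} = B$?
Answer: $- \frac{105}{16} \approx -6.5625$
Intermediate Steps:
$M{\left(B \right)} = - 3 B$
$u{\left(k,E \right)} = - \frac{1}{2 \left(E - k\right)}$ ($u{\left(k,E \right)} = \frac{\left(-2\right) \frac{1}{E - k}}{4} = - \frac{1}{2 \left(E - k\right)}$)
$F{\left(L,R \right)} = \frac{1}{4}$
$P{\left(X \right)} = - 3 X^{2}$ ($P{\left(X \right)} = \left(-3\right) 1 X^{2} = - 3 X^{2}$)
$P{\left(F{\left(u{\left(-5,2 \right)},5 \right)} \right)} \left(-7\right) \left(-5\right) = - \frac{3}{16} \left(-7\right) \left(-5\right) = \left(-3\right) \frac{1}{16} \left(-7\right) \left(-5\right) = \left(- \frac{3}{16}\right) \left(-7\right) \left(-5\right) = \frac{21}{16} \left(-5\right) = - \frac{105}{16}$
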